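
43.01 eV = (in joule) 6.891e-18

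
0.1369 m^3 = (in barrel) 0.8611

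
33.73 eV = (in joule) 5.404e-18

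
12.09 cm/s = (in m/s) 0.1209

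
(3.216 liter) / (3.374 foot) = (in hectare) 3.127e-07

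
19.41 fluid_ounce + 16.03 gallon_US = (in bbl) 0.3853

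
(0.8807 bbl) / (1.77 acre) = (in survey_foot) 6.413e-05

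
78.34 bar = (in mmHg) 5.876e+04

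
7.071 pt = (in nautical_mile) 1.347e-06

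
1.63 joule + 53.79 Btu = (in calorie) 1.356e+04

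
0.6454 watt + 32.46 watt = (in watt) 33.11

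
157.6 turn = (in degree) 5.674e+04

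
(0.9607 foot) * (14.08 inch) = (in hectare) 1.047e-05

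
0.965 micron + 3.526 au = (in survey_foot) 1.731e+12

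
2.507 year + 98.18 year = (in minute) 5.292e+07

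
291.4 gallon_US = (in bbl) 6.938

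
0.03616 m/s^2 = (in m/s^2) 0.03616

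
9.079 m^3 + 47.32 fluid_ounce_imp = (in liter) 9080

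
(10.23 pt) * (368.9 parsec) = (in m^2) 4.108e+16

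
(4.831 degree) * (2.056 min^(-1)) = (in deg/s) 0.1655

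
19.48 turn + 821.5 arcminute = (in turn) 19.52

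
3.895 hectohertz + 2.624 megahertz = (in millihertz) 2.624e+09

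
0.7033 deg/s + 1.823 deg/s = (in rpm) 0.4211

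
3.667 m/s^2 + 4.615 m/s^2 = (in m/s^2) 8.282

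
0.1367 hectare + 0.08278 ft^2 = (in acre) 0.3378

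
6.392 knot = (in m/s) 3.288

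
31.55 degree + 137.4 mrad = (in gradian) 43.8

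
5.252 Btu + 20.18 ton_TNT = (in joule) 8.443e+10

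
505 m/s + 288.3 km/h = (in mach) 1.718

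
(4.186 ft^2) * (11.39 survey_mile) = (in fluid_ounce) 2.41e+08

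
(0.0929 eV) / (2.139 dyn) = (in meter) 6.958e-16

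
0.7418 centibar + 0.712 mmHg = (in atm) 0.008258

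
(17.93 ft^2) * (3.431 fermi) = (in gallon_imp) 1.257e-12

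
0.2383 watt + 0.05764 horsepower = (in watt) 43.22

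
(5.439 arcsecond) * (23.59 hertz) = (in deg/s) 0.03564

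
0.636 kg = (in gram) 636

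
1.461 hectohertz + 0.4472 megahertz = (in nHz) 4.473e+14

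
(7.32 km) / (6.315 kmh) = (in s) 4173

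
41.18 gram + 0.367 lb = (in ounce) 7.325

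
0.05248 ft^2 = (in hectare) 4.876e-07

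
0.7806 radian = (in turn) 0.1242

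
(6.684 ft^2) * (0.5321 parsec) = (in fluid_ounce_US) 3.448e+20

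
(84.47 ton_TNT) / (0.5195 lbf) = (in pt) 4.335e+14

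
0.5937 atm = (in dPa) 6.016e+05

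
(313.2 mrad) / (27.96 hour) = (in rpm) 2.971e-05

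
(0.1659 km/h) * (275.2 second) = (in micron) 1.268e+07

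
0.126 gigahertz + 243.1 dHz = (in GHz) 0.126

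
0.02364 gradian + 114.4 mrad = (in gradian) 7.307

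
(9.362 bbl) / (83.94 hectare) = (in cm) 0.0001773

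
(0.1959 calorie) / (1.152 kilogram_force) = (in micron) 7.255e+04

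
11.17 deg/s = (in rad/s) 0.195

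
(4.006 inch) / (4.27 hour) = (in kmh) 2.383e-05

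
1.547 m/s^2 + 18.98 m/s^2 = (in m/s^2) 20.53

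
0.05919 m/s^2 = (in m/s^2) 0.05919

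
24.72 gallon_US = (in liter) 93.58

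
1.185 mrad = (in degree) 0.0679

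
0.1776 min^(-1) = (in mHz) 2.96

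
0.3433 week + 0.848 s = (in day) 2.403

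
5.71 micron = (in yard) 6.245e-06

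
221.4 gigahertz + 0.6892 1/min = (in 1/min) 1.328e+13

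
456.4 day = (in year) 1.25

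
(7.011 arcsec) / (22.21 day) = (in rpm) 1.691e-10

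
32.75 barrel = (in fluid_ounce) 1.761e+05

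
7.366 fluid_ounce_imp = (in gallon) 0.05529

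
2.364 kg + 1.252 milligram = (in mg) 2.364e+06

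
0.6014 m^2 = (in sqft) 6.473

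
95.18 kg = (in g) 9.518e+04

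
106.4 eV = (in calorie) 4.074e-18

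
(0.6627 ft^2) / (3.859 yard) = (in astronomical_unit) 1.166e-13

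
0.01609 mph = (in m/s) 0.007193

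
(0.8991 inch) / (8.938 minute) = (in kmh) 0.0001533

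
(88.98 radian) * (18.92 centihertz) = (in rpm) 160.8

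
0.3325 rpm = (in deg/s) 1.995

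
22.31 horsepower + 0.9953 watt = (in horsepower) 22.31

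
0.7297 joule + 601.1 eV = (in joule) 0.7297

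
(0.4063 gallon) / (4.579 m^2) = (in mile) 2.087e-07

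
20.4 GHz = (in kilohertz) 2.04e+07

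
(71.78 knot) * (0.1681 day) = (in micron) 5.363e+11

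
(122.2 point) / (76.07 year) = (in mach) 5.278e-14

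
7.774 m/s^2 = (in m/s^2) 7.774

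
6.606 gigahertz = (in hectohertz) 6.606e+07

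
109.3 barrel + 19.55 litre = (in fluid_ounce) 5.883e+05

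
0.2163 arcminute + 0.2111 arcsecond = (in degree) 0.003664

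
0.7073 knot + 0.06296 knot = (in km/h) 1.427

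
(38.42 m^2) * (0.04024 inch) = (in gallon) 10.37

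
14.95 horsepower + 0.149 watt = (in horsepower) 14.95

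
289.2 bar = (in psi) 4194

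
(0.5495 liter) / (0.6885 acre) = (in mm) 0.0001972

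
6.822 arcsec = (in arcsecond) 6.822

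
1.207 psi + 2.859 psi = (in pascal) 2.803e+04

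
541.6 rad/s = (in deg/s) 3.103e+04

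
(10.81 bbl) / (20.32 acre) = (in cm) 0.00209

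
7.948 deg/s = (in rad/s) 0.1387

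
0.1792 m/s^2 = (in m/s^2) 0.1792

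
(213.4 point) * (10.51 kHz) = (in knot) 1538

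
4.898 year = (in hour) 4.291e+04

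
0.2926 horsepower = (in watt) 218.2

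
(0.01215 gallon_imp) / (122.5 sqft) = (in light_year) 5.13e-22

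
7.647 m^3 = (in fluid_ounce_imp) 2.691e+05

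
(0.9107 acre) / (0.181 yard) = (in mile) 13.84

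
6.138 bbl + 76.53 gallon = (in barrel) 7.96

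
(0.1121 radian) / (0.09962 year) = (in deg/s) 2.044e-06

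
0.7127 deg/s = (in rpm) 0.1188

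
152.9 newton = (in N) 152.9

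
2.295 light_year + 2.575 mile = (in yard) 2.374e+16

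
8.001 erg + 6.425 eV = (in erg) 8.001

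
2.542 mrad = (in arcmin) 8.739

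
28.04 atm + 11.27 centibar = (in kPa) 2852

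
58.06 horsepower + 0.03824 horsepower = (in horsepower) 58.1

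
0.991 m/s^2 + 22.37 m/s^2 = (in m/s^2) 23.36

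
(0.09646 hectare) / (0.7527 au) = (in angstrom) 85.66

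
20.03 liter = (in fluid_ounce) 677.3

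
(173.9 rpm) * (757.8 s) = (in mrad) 1.38e+07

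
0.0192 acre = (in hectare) 0.00777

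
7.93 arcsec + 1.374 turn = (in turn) 1.374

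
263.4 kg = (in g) 2.634e+05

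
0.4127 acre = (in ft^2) 1.798e+04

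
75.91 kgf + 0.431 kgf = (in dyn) 7.486e+07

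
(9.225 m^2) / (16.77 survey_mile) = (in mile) 2.124e-07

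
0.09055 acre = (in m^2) 366.4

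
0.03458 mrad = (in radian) 3.458e-05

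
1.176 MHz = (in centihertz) 1.176e+08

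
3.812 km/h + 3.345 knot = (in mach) 0.008164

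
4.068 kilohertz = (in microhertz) 4.068e+09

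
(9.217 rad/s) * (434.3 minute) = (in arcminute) 8.257e+08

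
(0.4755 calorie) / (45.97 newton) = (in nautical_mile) 2.337e-05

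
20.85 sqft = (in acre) 0.0004787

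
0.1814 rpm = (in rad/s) 0.019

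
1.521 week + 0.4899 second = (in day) 10.65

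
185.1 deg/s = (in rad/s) 3.231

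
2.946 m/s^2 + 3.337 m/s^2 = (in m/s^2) 6.283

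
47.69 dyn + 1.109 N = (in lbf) 0.2494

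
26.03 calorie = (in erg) 1.089e+09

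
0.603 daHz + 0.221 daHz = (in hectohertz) 0.0824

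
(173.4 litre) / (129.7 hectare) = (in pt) 0.000379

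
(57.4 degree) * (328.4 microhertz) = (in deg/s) 0.01885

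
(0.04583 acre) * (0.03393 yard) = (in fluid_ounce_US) 1.946e+05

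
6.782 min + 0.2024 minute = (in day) 0.00485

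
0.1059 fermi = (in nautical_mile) 5.718e-20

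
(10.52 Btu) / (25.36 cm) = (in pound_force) 9839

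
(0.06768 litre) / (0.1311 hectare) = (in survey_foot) 1.694e-07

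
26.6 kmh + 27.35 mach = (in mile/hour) 2.085e+04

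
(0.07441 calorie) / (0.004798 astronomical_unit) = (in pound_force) 9.751e-11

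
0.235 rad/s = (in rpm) 2.244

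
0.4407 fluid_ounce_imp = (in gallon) 0.003308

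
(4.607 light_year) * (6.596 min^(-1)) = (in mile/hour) 1.072e+16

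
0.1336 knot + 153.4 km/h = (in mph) 95.47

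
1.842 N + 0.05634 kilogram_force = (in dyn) 2.395e+05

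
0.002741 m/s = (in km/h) 0.009868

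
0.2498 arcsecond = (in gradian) 7.71e-05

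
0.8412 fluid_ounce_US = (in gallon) 0.006572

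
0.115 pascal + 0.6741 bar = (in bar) 0.6741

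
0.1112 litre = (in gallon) 0.02938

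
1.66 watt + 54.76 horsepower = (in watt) 4.084e+04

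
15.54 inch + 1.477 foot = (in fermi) 8.449e+14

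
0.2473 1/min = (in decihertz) 0.04122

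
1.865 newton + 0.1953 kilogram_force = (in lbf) 0.8498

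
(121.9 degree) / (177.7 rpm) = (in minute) 0.001906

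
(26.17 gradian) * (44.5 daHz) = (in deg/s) 1.048e+04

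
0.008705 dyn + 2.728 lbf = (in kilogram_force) 1.237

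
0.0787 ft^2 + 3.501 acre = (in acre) 3.501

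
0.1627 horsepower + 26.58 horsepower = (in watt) 1.994e+04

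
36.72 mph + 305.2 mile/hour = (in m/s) 152.9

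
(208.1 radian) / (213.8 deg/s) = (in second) 55.77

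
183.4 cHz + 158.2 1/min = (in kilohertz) 0.004471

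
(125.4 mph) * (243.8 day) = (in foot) 3.874e+09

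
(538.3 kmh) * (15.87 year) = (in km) 7.484e+07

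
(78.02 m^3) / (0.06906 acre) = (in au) 1.866e-12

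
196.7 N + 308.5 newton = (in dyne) 5.052e+07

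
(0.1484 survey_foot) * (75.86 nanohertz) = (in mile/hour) 7.676e-09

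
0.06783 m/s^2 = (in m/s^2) 0.06783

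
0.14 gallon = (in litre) 0.53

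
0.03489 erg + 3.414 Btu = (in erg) 3.602e+10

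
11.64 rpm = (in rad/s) 1.219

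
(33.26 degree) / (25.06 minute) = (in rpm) 0.003687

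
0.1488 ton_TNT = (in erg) 6.226e+15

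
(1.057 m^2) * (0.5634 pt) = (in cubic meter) 0.0002101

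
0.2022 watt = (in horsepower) 0.0002712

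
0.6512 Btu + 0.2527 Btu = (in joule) 953.7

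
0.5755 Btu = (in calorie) 145.1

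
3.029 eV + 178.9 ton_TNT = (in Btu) 7.095e+08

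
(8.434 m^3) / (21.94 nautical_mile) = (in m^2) 0.0002076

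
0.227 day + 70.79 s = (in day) 0.2278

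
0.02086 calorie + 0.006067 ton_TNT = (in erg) 2.538e+14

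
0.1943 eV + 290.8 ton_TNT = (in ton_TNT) 290.8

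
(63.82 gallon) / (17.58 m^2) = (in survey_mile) 8.539e-06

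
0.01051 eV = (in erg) 1.684e-14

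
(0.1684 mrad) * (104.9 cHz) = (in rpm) 0.001687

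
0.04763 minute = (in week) 4.725e-06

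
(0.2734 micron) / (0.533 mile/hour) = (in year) 3.638e-14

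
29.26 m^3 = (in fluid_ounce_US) 9.894e+05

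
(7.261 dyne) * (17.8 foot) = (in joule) 0.0003939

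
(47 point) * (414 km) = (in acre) 1.696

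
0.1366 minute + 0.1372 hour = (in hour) 0.1395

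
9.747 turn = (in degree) 3509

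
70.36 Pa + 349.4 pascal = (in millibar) 4.198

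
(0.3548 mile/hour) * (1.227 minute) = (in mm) 1.168e+04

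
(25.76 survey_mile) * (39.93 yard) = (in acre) 374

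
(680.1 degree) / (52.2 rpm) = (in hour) 0.0006032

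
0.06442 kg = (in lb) 0.142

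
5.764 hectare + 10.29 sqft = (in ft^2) 6.204e+05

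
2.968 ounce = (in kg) 0.08414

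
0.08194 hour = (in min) 4.916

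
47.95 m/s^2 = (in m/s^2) 47.95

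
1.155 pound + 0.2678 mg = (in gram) 523.9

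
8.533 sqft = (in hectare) 7.927e-05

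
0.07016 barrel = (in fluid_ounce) 377.2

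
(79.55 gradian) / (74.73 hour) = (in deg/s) 0.0002661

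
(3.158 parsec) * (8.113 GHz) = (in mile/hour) 1.768e+27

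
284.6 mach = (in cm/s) 9.691e+06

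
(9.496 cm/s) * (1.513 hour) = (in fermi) 5.172e+17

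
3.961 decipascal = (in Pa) 0.3961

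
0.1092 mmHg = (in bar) 0.0001456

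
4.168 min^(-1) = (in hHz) 0.0006947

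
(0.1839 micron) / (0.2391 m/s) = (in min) 1.282e-08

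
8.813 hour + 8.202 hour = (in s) 6.125e+04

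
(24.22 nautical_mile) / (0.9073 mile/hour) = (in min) 1843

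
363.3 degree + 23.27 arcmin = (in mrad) 6348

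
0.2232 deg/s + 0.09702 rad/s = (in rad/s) 0.1009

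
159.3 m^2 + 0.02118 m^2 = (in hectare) 0.01593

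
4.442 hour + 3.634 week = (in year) 0.0702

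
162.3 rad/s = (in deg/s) 9299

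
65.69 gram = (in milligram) 6.569e+04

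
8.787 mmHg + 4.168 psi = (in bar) 0.2991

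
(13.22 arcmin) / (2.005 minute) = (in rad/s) 3.197e-05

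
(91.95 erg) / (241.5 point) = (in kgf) 1.101e-05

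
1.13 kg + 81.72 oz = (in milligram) 3.447e+06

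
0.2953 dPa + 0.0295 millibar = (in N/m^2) 2.98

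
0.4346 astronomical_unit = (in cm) 6.502e+12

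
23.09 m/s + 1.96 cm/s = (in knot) 44.92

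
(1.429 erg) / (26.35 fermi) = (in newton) 5.423e+06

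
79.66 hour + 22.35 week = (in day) 159.8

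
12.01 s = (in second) 12.01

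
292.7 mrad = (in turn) 0.04658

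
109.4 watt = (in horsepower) 0.1467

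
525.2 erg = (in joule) 5.252e-05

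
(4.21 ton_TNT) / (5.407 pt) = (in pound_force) 2.076e+12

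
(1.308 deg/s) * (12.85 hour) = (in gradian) 6.723e+04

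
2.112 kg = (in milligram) 2.112e+06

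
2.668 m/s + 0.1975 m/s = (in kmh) 10.32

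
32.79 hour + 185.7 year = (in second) 5.856e+09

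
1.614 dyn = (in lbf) 3.628e-06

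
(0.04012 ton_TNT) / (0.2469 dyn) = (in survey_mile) 4.225e+10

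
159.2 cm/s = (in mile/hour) 3.561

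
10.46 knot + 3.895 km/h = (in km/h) 23.27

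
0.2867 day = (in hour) 6.881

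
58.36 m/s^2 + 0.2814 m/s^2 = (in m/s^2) 58.64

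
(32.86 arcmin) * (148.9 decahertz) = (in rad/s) 14.23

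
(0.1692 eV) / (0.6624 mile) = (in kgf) 2.593e-24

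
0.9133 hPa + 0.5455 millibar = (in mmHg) 1.094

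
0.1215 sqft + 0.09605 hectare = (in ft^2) 1.034e+04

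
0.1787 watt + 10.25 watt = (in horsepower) 0.01399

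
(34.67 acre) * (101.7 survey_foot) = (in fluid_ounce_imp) 1.531e+11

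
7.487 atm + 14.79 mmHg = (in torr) 5705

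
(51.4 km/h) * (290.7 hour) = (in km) 1.494e+04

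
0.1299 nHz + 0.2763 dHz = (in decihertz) 0.2763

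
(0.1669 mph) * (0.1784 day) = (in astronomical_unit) 7.688e-09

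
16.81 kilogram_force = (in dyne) 1.648e+07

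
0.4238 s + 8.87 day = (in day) 8.87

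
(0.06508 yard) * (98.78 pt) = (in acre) 5.124e-07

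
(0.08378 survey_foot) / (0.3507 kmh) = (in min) 0.004369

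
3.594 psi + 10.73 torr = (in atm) 0.2587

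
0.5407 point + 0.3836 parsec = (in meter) 1.184e+16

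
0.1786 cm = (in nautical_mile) 9.644e-07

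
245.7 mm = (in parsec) 7.963e-18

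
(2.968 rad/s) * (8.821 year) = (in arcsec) 1.703e+14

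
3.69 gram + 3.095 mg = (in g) 3.693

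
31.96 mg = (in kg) 3.196e-05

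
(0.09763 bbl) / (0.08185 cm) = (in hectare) 0.001896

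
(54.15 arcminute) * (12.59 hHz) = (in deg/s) 1136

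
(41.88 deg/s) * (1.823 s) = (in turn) 0.2121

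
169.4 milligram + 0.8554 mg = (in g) 0.1703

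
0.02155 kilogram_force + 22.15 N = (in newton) 22.36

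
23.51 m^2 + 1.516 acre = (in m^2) 6159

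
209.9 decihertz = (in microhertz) 2.099e+07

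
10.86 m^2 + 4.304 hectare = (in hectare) 4.305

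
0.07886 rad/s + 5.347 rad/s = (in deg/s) 310.9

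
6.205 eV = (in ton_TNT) 2.376e-28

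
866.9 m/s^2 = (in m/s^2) 866.9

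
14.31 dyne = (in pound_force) 3.217e-05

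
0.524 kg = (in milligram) 5.24e+05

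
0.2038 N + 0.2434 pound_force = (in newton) 1.286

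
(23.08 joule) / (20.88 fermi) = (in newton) 1.105e+15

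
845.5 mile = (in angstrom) 1.361e+16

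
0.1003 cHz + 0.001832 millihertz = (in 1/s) 0.001005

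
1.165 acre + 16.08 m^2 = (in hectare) 0.4731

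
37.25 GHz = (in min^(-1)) 2.235e+12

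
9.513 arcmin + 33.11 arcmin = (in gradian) 0.7893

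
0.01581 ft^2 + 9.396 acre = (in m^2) 3.802e+04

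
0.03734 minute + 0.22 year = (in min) 1.156e+05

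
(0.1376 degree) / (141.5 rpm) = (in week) 2.68e-10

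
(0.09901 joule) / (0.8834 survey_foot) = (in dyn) 3.677e+04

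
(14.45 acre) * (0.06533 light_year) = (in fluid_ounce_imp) 1.272e+24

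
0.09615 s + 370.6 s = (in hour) 0.103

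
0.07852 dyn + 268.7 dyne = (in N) 0.002688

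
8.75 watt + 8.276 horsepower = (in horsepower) 8.288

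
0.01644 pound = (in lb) 0.01644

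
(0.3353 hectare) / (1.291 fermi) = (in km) 2.597e+15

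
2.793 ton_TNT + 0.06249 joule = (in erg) 1.169e+17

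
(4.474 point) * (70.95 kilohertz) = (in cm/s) 1.12e+04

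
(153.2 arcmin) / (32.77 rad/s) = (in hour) 3.778e-07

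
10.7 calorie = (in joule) 44.77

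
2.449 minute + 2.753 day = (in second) 2.38e+05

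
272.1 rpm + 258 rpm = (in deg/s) 3181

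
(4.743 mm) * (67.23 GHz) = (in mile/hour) 7.133e+08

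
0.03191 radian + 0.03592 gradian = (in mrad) 32.47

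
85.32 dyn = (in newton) 0.0008532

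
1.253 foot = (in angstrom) 3.819e+09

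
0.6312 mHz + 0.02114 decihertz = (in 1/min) 0.1647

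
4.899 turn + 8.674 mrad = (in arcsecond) 6.351e+06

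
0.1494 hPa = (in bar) 0.0001494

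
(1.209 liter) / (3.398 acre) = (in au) 5.877e-19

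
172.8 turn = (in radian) 1086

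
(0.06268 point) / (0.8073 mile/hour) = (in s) 6.127e-05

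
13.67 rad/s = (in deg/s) 783.2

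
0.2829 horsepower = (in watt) 211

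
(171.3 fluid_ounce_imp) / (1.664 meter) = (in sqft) 0.03148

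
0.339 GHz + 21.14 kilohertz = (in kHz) 3.39e+05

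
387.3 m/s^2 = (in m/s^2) 387.3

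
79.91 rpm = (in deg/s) 479.5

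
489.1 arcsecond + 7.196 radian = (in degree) 412.4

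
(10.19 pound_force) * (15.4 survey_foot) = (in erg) 2.128e+09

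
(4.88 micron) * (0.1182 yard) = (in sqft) 5.677e-06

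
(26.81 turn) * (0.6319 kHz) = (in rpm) 1.016e+06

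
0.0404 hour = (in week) 0.0002405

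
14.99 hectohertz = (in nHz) 1.499e+12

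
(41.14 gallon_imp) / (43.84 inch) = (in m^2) 0.168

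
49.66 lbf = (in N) 220.9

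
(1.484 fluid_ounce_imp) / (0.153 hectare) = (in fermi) 2.756e+07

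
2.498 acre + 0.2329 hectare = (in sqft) 1.339e+05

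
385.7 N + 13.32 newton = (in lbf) 89.7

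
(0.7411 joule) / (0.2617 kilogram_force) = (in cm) 28.88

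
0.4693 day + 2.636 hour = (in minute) 834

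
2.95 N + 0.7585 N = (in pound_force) 0.8337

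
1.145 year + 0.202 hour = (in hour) 1.003e+04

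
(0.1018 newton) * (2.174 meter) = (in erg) 2.213e+06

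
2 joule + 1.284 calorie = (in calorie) 1.762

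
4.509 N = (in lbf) 1.014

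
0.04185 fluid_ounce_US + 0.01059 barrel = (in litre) 1.685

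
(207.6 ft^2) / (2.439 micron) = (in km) 7908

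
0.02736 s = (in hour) 7.6e-06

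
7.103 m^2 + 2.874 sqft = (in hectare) 0.000737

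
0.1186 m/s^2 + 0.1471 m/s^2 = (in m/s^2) 0.2657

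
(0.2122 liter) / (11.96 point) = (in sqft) 0.5414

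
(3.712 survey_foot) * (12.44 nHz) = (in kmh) 5.067e-08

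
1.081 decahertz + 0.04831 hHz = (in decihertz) 156.4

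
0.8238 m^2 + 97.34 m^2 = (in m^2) 98.16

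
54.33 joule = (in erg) 5.433e+08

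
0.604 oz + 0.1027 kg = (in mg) 1.198e+05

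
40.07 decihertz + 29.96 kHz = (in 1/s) 2.996e+04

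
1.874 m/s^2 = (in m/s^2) 1.874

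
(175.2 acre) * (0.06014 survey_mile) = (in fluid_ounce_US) 2.32e+12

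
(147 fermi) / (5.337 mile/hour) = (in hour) 1.711e-17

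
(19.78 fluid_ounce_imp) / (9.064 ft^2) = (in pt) 1.892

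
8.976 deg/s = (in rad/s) 0.1567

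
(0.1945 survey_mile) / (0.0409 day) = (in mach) 0.0002601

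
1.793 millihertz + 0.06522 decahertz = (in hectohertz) 0.00654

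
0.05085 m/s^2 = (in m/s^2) 0.05085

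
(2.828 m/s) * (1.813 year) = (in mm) 1.617e+11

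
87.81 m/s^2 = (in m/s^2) 87.81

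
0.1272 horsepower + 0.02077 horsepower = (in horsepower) 0.148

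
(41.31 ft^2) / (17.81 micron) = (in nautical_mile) 116.4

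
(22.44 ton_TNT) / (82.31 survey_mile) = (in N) 7.088e+05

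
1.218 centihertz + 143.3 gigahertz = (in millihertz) 1.433e+14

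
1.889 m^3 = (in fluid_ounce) 6.387e+04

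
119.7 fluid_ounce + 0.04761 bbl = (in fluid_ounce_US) 375.7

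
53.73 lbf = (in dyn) 2.39e+07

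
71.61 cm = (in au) 4.787e-12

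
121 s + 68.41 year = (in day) 2.497e+04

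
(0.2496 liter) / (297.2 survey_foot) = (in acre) 6.809e-10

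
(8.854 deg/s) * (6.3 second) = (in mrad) 973.5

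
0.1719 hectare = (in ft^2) 1.85e+04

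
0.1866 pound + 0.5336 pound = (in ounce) 11.52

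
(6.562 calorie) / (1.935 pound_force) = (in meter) 3.19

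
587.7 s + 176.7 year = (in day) 6.45e+04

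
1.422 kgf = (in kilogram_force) 1.422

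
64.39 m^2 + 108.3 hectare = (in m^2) 1.083e+06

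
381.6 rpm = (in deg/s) 2290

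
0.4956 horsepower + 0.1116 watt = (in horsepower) 0.4957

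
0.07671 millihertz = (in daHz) 7.671e-06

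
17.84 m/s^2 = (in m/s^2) 17.84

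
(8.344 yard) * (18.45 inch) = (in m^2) 3.576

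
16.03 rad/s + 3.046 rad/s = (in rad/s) 19.08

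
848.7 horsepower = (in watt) 6.329e+05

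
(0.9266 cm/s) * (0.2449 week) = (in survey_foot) 4503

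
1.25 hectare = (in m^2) 1.25e+04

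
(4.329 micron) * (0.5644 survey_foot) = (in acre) 1.84e-10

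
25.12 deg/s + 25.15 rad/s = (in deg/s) 1466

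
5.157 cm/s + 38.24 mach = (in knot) 2.531e+04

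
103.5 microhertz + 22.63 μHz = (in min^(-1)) 0.007568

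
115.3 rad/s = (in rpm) 1101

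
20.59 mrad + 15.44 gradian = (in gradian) 16.75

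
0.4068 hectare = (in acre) 1.005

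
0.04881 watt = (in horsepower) 6.546e-05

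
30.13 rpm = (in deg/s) 180.8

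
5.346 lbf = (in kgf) 2.425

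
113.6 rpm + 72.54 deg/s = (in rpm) 125.7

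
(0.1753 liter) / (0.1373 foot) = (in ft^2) 0.04509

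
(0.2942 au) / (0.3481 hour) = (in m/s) 3.512e+07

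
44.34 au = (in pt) 1.88e+16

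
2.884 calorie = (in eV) 7.531e+19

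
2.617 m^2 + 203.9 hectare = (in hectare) 203.9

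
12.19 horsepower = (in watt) 9090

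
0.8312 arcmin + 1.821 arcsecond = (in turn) 3.989e-05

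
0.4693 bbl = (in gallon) 19.71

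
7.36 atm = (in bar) 7.458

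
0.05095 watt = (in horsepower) 6.833e-05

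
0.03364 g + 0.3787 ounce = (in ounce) 0.3799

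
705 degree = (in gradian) 783.3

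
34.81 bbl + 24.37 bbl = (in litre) 9409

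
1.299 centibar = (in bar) 0.01299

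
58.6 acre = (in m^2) 2.371e+05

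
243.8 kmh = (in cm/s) 6772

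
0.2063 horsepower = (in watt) 153.8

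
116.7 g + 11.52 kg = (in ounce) 410.5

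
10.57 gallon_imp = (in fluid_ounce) 1625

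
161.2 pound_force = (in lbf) 161.2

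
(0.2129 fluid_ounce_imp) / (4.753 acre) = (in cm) 3.145e-08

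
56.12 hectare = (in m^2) 5.612e+05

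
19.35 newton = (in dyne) 1.935e+06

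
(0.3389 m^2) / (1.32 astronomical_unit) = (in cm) 1.716e-10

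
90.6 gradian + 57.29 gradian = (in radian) 2.323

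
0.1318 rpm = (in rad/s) 0.0138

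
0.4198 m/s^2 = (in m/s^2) 0.4198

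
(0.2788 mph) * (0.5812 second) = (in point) 205.3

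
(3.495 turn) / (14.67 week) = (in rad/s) 2.475e-06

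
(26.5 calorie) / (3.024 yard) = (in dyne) 4.01e+06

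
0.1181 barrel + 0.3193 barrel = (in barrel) 0.4374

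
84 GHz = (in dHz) 8.4e+11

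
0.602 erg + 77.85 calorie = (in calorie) 77.85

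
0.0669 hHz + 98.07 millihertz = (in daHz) 0.6788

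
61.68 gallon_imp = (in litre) 280.4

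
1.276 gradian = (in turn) 0.00319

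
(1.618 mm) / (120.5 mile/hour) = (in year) 9.524e-13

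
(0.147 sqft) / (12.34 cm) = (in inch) 4.357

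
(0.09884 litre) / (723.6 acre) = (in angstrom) 0.3375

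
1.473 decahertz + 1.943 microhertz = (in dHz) 147.3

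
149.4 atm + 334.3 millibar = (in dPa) 1.517e+08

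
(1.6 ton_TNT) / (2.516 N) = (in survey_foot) 8.729e+09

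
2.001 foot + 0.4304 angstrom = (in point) 1729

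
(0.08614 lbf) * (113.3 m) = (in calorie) 10.38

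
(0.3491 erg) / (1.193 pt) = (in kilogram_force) 8.458e-06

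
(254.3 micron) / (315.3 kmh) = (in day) 3.361e-11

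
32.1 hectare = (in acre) 79.32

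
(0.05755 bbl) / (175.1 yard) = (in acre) 1.412e-08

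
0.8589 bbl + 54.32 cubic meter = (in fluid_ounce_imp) 1.917e+06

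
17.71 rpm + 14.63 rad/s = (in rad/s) 16.48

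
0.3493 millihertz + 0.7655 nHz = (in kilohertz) 3.493e-07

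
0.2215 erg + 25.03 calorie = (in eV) 6.536e+20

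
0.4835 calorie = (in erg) 2.023e+07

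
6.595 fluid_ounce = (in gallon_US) 0.05152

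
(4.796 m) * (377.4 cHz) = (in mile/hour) 40.49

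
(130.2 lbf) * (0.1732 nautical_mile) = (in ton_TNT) 4.44e-05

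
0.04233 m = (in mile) 2.63e-05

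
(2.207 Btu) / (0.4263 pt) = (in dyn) 1.548e+12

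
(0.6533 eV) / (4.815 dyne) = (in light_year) 2.298e-31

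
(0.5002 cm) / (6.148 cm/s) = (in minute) 0.001356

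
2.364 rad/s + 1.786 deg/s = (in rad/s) 2.395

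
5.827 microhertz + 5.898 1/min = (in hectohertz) 0.0009831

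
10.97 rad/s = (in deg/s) 628.5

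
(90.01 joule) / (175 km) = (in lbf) 0.0001156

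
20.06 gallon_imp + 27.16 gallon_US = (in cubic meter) 0.194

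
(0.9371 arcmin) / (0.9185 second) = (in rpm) 0.002834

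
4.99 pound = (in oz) 79.84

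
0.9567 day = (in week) 0.1367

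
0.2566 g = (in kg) 0.0002566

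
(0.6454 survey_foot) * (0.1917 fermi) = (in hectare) 3.771e-21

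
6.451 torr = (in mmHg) 6.451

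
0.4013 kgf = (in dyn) 3.935e+05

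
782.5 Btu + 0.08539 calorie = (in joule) 8.256e+05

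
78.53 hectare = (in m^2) 7.853e+05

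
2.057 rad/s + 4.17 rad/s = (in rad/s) 6.227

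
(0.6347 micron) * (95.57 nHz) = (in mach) 1.781e-16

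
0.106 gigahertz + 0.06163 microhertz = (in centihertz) 1.06e+10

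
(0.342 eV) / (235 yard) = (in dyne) 2.55e-17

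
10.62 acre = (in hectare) 4.298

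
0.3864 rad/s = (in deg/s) 22.14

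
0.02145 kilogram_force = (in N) 0.2104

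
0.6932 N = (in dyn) 6.932e+04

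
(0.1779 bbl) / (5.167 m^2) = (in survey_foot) 0.01796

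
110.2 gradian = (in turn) 0.2755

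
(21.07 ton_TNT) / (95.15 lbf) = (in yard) 2.278e+08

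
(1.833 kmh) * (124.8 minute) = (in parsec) 1.236e-13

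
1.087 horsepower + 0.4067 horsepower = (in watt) 1114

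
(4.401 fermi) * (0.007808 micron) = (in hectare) 3.436e-27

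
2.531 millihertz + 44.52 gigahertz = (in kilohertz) 4.452e+07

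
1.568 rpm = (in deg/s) 9.408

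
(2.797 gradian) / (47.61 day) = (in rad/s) 1.068e-08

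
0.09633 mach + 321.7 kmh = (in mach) 0.3588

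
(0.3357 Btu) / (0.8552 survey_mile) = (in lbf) 0.05785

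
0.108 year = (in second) 3.406e+06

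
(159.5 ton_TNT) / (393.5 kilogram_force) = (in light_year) 1.828e-08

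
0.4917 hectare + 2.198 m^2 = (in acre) 1.216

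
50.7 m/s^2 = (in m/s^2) 50.7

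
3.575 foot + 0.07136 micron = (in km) 0.00109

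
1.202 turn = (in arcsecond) 1.558e+06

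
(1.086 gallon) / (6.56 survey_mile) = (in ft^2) 4.191e-06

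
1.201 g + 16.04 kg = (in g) 1.604e+04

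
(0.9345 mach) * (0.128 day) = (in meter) 3.519e+06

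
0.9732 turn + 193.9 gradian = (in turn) 1.458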